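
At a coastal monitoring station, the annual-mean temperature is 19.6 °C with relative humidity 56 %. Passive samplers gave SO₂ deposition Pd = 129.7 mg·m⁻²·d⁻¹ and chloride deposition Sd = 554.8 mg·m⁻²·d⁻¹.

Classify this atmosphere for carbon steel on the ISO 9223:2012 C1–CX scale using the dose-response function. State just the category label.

C5

carbon steel: f(T) = -0.054·(T−10) [T>10 °C] = -0.5184
  Pd branch = 1.77·Pd^0.52·e^(0.02·RH+f) = 40.55 μm/a
  Cl⁻ term: 0.102·554.8^0.62·exp(0.033·56+0.04·19.6) = 71.29
  sum: 40.55 + 71.29 → r_corr = 111.8 μm/a
112 μm/a falls in (80, 200] for carbon steel → category C5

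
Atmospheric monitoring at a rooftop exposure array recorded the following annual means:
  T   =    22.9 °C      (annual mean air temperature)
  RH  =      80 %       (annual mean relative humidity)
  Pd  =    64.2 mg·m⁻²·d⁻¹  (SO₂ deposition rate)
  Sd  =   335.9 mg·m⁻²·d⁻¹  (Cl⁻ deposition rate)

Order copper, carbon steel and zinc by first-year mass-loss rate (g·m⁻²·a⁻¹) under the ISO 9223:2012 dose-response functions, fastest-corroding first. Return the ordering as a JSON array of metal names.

["carbon steel", "zinc", "copper"]

copper: T>10 °C ⇒ hinge -0.080·(22.9−10) = -1.0320
  SO₂ term: 0.0053·64.2^0.26·exp(0.059·80-1.0320) = 0.625
  Sd branch = 0.01025·Sd^0.27·e^(0.036·RH+0.049·T) = 2.697 μm/a
  sum: 0.625 + 2.697 → r_corr = 3.322 μm/a
  mass loss = 3.322 μm/a × 8.96 g/cm³ = 29.77 g·m⁻²·a⁻¹
carbon steel: temperature factor f = -0.054·(12.9) = -0.6966
  Pd branch = 1.77·Pd^0.52·e^(0.02·RH+f) = 38.04 μm/a
  Sd branch = 0.102·Sd^0.62·e^(0.033·RH+0.04·T) = 131.6 μm/a
  r_corr = 38.04 + 131.6 = 169.6 μm/a
  mass loss = 169.6 μm/a × 7.85 g/cm³ = 1332 g·m⁻²·a⁻¹
zinc: f(T) = -0.071·(T−10) [T>10 °C] = -0.9159
  Pd branch = 0.0129·Pd^0.44·e^(0.046·RH+f) = 1.277 μm/a
  Cl⁻ term: 0.0175·335.9^0.57·exp(0.008·80+0.085·22.9) = 6.401
  sum: 1.277 + 6.401 → r_corr = 7.679 μm/a
  mass loss = 7.679 μm/a × 7.14 g/cm³ = 54.83 g·m⁻²·a⁻¹
Ordering by g·m⁻²·a⁻¹: carbon steel (1330) > zinc (54.8) > copper (29.8)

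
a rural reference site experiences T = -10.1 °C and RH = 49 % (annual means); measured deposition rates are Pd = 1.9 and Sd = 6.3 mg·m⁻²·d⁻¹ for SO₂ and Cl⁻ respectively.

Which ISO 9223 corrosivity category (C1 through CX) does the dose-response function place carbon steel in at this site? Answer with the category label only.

C2

carbon steel: T≤10 °C ⇒ hinge +0.150·(-10.1−10) = -3.0150
  Pd branch = 1.77·Pd^0.52·e^(0.02·RH+f) = 0.323 μm/a
  Sd branch = 0.102·Sd^0.62·e^(0.033·RH+0.04·T) = 1.074 μm/a
  r_corr = 0.323 + 1.074 = 1.397 μm/a
1.4 μm/a falls in (1.3, 25] for carbon steel → category C2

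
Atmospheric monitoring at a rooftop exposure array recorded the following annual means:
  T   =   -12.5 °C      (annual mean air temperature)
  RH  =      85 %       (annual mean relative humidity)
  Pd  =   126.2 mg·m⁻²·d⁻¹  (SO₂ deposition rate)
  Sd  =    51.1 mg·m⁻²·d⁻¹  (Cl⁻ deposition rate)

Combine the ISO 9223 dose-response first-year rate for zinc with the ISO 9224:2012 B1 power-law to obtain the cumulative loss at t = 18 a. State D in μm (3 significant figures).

zinc: T≤10 °C ⇒ hinge +0.038·(-12.5−10) = -0.8550
  Pd branch = 0.0129·Pd^0.44·e^(0.046·RH+f) = 2.301 μm/a
  Cl⁻ term: 0.0175·51.1^0.57·exp(0.008·85+0.085·-12.5) = 0.1124
  sum: 2.301 + 0.1124 → r_corr = 2.413 μm/a
ISO 9224: D(t) = r_corr · t^b with b = 0.813 (zinc, B1)
  D(18) = 2.413 × 18^0.813 = 2.413 × 10.48 = 25.3 μm

D(18) = 25.3 μm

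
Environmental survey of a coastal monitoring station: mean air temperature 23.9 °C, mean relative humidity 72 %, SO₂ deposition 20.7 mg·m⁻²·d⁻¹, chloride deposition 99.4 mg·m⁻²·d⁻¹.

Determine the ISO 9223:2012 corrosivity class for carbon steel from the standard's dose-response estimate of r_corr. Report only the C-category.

C4

carbon steel: T>10 °C ⇒ hinge -0.054·(23.9−10) = -0.7506
  Pd branch = 1.77·Pd^0.52·e^(0.02·RH+f) = 17.05 μm/a
  Cl⁻ term: 0.102·99.4^0.62·exp(0.033·72+0.04·23.9) = 49.44
  r_corr = 17.05 + 49.44 = 66.48 μm/a
ISO 9223 Table 2 (carbon steel): 50 < 66.5 ≤ 80 μm/a ⇒ C4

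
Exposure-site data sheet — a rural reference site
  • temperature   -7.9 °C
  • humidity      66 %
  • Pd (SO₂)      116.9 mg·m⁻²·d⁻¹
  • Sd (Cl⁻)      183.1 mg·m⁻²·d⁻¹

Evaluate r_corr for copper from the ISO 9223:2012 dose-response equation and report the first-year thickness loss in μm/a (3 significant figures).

copper: f(T) = +0.126·(T−10) [T≤10 °C] = -2.2554
  Pd branch = 0.0053·Pd^0.26·e^(0.059·RH+f) = 0.09409 μm/a
  Cl⁻ term: 0.01025·183.1^0.27·exp(0.036·66+0.049·-7.9) = 0.3058
  sum: 0.09409 + 0.3058 → r_corr = 0.3999 μm/a

r_corr = 0.400 μm/a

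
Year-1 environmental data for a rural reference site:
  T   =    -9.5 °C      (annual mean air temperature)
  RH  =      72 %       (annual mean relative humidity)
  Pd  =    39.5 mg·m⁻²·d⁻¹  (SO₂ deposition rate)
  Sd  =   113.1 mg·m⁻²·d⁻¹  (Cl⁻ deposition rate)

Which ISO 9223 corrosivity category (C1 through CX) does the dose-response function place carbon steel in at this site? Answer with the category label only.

C2

carbon steel: temperature factor f = +0.150·(-19.5) = -2.9250
  Pd branch = 1.77·Pd^0.52·e^(0.02·RH+f) = 2.712 μm/a
  Sd branch = 0.102·Sd^0.62·e^(0.033·RH+0.04·T) = 14.08 μm/a
  r_corr = 2.712 + 14.08 = 16.79 μm/a
16.8 μm/a falls in (1.3, 25] for carbon steel → category C2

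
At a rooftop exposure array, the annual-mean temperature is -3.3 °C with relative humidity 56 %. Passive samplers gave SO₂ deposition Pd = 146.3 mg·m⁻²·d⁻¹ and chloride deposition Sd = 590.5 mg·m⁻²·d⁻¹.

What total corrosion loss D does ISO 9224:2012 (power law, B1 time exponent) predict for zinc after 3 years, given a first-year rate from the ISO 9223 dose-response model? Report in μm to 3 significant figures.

zinc: temperature factor f = +0.038·(-13.3) = -0.5054
  sulphur-dioxide contribution → 0.9174 μm/a
  chloride contribution → 0.7859 μm/a
  total first-year rate 1.703 μm/a
Power-law: D(3) = r_corr · 3^0.813
  D(3) = 1.703 × 3^0.813 = 1.703 × 2.443 = 4.161 μm

D(3) = 4.16 μm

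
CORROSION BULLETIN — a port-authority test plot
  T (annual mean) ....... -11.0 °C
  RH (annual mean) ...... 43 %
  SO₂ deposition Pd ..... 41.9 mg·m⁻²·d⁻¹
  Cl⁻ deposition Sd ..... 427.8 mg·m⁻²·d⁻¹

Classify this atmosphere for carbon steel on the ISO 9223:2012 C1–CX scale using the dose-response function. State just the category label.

C2

carbon steel: f(T) = +0.150·(T−10) [T≤10 °C] = -3.1500
  sulphur-dioxide contribution → 1.25 μm/a
  chloride contribution → 11.62 μm/a
  total first-year rate 12.87 μm/a
12.9 μm/a falls in (1.3, 25] for carbon steel → category C2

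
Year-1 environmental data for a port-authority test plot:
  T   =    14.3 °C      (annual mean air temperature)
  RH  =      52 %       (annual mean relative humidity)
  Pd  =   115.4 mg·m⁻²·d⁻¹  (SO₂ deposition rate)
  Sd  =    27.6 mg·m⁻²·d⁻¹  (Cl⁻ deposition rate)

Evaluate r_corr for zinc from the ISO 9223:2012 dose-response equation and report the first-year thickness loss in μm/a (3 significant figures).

r_corr = 1.43 μm/a

zinc: f(T) = -0.071·(T−10) [T>10 °C] = -0.3053
  Pd branch = 0.0129·Pd^0.44·e^(0.046·RH+f) = 0.8399 μm/a
  Cl⁻ term: 0.0175·27.6^0.57·exp(0.008·52+0.085·14.3) = 0.5928
  r_corr = 0.8399 + 0.5928 = 1.433 μm/a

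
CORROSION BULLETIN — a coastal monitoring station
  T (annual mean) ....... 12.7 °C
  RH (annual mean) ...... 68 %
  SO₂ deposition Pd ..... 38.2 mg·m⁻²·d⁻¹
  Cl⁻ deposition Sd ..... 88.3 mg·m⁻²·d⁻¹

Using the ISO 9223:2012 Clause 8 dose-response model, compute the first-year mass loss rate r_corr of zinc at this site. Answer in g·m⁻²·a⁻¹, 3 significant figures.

zinc: T>10 °C ⇒ hinge -0.071·(12.7−10) = -0.1917
  Pd branch = 0.0129·Pd^0.44·e^(0.046·RH+f) = 1.208 μm/a
  Sd branch = 0.0175·Sd^0.57·e^(0.008·RH+0.085·T) = 1.141 μm/a
  r_corr = 1.208 + 1.141 = 2.349 μm/a
Convert to mass loss: 2.349 μm/a × 7.14 g/cm³ = 16.77 g·m⁻²·a⁻¹

r_corr = 16.8 g·m⁻²·a⁻¹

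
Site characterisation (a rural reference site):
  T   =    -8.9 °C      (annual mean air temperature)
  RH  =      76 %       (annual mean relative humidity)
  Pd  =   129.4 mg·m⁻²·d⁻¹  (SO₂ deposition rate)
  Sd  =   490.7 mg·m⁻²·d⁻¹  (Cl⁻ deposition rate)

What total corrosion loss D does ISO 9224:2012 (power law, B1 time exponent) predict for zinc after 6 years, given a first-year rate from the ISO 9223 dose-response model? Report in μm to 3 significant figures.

zinc: temperature factor f = +0.038·(-18.9) = -0.7182
  Pd branch = 0.0129·Pd^0.44·e^(0.046·RH+f) = 1.763 μm/a
  Cl⁻ term: 0.0175·490.7^0.57·exp(0.008·76+0.085·-8.9) = 0.5156
  sum: 1.763 + 0.5156 → r_corr = 2.278 μm/a
Long-term exponent b (ISO 9224 Table 2, B1) = 0.813
  D(6) = 2.278 × 6^0.813 = 2.278 × 4.292 = 9.779 μm

D(6) = 9.78 μm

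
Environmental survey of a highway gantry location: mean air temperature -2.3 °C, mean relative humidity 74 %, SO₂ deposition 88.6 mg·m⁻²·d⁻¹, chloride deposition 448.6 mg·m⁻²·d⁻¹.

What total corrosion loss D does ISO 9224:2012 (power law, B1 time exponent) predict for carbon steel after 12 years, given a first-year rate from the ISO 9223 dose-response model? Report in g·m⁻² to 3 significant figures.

carbon steel: f(T) = +0.150·(T−10) [T≤10 °C] = -1.8450
  sulphur-dioxide contribution → 12.65 μm/a
  chloride contribution → 47.14 μm/a
  ⇒ r_corr(carbon steel) = 59.79 μm/a
ISO 9224: D(t) = r_corr · t^b with b = 0.523 (carbon steel, B1)
  D(12) = 59.79 × 12^0.523 = 59.79 × 3.668 = 219.3 μm
  Mass loss = 219.3 μm × 7.85 g/cm³ = 1721 g·m⁻²

D(12) = 1.72e+03 g·m⁻²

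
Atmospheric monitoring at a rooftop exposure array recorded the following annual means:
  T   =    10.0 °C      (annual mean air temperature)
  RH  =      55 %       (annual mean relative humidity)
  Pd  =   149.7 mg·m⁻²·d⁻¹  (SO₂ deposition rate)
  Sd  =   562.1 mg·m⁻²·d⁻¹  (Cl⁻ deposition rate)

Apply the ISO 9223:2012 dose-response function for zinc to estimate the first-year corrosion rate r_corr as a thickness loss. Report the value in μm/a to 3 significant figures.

zinc: T≤10 °C ⇒ hinge +0.038·(10.0−10) = +0.0000
  Pd branch = 0.0129·Pd^0.44·e^(0.046·RH+f) = 1.467 μm/a
  Cl⁻ term: 0.0175·562.1^0.57·exp(0.008·55+0.085·10.0) = 2.348
  r_corr = 1.467 + 2.348 = 3.815 μm/a

r_corr = 3.81 μm/a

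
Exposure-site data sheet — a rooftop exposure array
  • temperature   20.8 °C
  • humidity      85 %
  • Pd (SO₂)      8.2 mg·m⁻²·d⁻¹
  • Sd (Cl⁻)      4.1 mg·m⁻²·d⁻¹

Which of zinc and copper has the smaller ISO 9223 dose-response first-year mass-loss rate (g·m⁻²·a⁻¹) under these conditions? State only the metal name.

zinc

zinc: temperature factor f = -0.071·(10.8) = -0.7668
  SO₂ term: 0.0129·8.2^0.44·exp(0.046·85-0.7668) = 0.7546
  Cl⁻ term: 0.0175·4.1^0.57·exp(0.008·85+0.085·20.8) = 0.4524
  sum: 0.7546 + 0.4524 → r_corr = 1.207 μm/a
  mass loss = 1.207 μm/a × 7.14 g/cm³ = 8.618 g·m⁻²·a⁻¹
copper: f(T) = -0.080·(T−10) [T>10 °C] = -0.8640
  SO₂ term: 0.0053·8.2^0.26·exp(0.059·85-0.8640) = 0.5816
  Sd branch = 0.01025·Sd^0.27·e^(0.036·RH+0.049·T) = 0.8866 μm/a
  r_corr = 0.5816 + 0.8866 = 1.468 μm/a
  mass loss = 1.468 μm/a × 8.96 g/cm³ = 13.16 g·m⁻²·a⁻¹
Ordering by g·m⁻²·a⁻¹: copper (13.2) > zinc (8.62)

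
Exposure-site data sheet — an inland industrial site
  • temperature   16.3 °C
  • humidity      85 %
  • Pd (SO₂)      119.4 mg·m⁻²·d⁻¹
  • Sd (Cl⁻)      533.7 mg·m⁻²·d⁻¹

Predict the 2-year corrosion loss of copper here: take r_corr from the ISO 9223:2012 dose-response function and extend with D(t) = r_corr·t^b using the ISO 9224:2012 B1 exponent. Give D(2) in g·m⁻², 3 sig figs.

copper: f(T) = -0.080·(T−10) [T>10 °C] = -0.5040
  SO₂ term: 0.0053·119.4^0.26·exp(0.059·85-0.5040) = 1.673
  Cl⁻ term: 0.01025·533.7^0.27·exp(0.036·85+0.049·16.3) = 2.648
  sum: 1.673 + 2.648 → r_corr = 4.321 μm/a
Long-term exponent b (ISO 9224 Table 2, B1) = 0.667
  D(2) = 4.321 × 2^0.667 = 4.321 × 1.588 = 6.86 μm
  Mass loss = 6.86 μm × 8.96 g/cm³ = 61.47 g·m⁻²

D(2) = 61.5 g·m⁻²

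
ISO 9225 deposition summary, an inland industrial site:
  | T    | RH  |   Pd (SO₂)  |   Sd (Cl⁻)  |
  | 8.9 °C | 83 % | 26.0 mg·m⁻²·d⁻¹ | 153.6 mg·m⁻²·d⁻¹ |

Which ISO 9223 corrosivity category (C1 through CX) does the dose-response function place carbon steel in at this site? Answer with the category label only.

carbon steel: temperature factor f = +0.150·(-1.1) = -0.1650
  sulphur-dioxide contribution → 42.96 μm/a
  chloride contribution → 51.09 μm/a
  ⇒ r_corr(carbon steel) = 94.04 μm/a
ISO 9223 Table 2 (carbon steel): 80 < 94 ≤ 200 μm/a ⇒ C5

C5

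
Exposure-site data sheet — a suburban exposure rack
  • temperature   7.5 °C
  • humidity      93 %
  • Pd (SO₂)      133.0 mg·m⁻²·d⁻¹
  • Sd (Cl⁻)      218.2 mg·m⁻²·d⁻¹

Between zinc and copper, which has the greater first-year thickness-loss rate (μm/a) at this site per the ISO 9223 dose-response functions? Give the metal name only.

zinc: T≤10 °C ⇒ hinge +0.038·(7.5−10) = -0.0950
  Pd branch = 0.0129·Pd^0.44·e^(0.046·RH+f) = 7.273 μm/a
  Sd branch = 0.0175·Sd^0.57·e^(0.008·RH+0.085·T) = 1.5 μm/a
  sum: 7.273 + 1.5 → r_corr = 8.774 μm/a
copper: T≤10 °C ⇒ hinge +0.126·(7.5−10) = -0.3150
  SO₂ term: 0.0053·133.0^0.26·exp(0.059·93-0.3150) = 3.332
  Cl⁻ term: 0.01025·218.2^0.27·exp(0.036·93+0.049·7.5) = 1.802
  sum: 3.332 + 1.802 → r_corr = 5.134 μm/a
Ordering by μm/a: zinc (8.77) > copper (5.13)

zinc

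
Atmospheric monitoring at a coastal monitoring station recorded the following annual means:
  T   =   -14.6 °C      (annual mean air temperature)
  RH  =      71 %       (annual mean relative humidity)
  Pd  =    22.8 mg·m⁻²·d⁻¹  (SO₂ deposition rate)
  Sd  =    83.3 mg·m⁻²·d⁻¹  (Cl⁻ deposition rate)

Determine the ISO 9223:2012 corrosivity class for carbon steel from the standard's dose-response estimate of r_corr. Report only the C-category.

C2

carbon steel: f(T) = +0.150·(T−10) [T≤10 °C] = -3.6900
  sulphur-dioxide contribution → 0.9295 μm/a
  chloride contribution → 9.19 μm/a
  total first-year rate 10.12 μm/a
10.1 μm/a falls in (1.3, 25] for carbon steel → category C2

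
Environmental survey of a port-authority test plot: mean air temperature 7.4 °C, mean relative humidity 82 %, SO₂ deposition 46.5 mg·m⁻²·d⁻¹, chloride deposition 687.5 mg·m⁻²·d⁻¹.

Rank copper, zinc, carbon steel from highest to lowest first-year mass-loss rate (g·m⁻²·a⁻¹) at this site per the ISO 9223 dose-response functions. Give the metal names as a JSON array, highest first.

["carbon steel", "zinc", "copper"]

copper: T≤10 °C ⇒ hinge +0.126·(7.4−10) = -0.3276
  SO₂ term: 0.0053·46.5^0.26·exp(0.059·82-0.3276) = 1.308
  Sd branch = 0.01025·Sd^0.27·e^(0.036·RH+0.049·T) = 1.646 μm/a
  r_corr = 1.308 + 1.646 = 2.954 μm/a
  mass loss = 2.954 μm/a × 8.96 g/cm³ = 26.46 g·m⁻²·a⁻¹
zinc: temperature factor f = +0.038·(-2.6) = -0.0988
  SO₂ term: 0.0129·46.5^0.44·exp(0.046·82-0.0988) = 2.751
  Sd branch = 0.0175·Sd^0.57·e^(0.008·RH+0.085·T) = 2.62 μm/a
  r_corr = 2.751 + 2.62 = 5.371 μm/a
  mass loss = 5.371 μm/a × 7.14 g/cm³ = 38.35 g·m⁻²·a⁻¹
carbon steel: temperature factor f = +0.150·(-2.6) = -0.3900
  Pd branch = 1.77·Pd^0.52·e^(0.02·RH+f) = 45.49 μm/a
  Sd branch = 0.102·Sd^0.62·e^(0.033·RH+0.04·T) = 117.9 μm/a
  r_corr = 45.49 + 117.9 = 163.4 μm/a
  mass loss = 163.4 μm/a × 7.85 g/cm³ = 1283 g·m⁻²·a⁻¹
Ordering by g·m⁻²·a⁻¹: carbon steel (1280) > zinc (38.4) > copper (26.5)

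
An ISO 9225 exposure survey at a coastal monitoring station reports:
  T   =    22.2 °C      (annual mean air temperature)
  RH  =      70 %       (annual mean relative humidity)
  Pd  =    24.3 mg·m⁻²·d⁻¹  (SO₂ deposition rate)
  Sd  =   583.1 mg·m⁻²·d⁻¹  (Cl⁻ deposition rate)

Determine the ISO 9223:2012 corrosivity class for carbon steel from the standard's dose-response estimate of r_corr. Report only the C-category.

carbon steel: temperature factor f = -0.054·(12.2) = -0.6588
  sulphur-dioxide contribution → 19.52 μm/a
  chloride contribution → 129.5 μm/a
  total first-year rate 149 μm/a
Category bounds: 80…200 μm/a bracket r_corr ⇒ C5

C5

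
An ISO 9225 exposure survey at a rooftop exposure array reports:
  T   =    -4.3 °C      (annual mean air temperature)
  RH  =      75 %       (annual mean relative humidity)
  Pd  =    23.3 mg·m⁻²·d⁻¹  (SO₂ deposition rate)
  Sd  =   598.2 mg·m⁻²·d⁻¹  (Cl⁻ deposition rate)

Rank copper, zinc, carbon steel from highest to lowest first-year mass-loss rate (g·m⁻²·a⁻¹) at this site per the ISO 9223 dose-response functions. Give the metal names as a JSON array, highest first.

copper: temperature factor f = +0.126·(-14.3) = -1.8018
  SO₂ term: 0.0053·23.3^0.26·exp(0.059·75-1.8018) = 0.1656
  Cl⁻ term: 0.01025·598.2^0.27·exp(0.036·75+0.049·-4.3) = 0.6943
  sum: 0.1656 + 0.6943 → r_corr = 0.8599 μm/a
  mass loss = 0.8599 μm/a × 8.96 g/cm³ = 7.705 g·m⁻²·a⁻¹
zinc: T≤10 °C ⇒ hinge +0.038·(-4.3−10) = -0.5434
  SO₂ term: 0.0129·23.3^0.44·exp(0.046·75-0.5434) = 0.9431
  Cl⁻ term: 0.0175·598.2^0.57·exp(0.008·75+0.085·-4.3) = 0.8466
  sum: 0.9431 + 0.8466 → r_corr = 1.79 μm/a
  mass loss = 1.79 μm/a × 7.14 g/cm³ = 12.78 g·m⁻²·a⁻¹
carbon steel: f(T) = +0.150·(T−10) [T≤10 °C] = -2.1450
  Pd branch = 1.77·Pd^0.52·e^(0.02·RH+f) = 4.774 μm/a
  Sd branch = 0.102·Sd^0.62·e^(0.033·RH+0.04·T) = 53.76 μm/a
  r_corr = 4.774 + 53.76 = 58.53 μm/a
  mass loss = 58.53 μm/a × 7.85 g/cm³ = 459.5 g·m⁻²·a⁻¹
Ordering by g·m⁻²·a⁻¹: carbon steel (459) > zinc (12.8) > copper (7.7)

["carbon steel", "zinc", "copper"]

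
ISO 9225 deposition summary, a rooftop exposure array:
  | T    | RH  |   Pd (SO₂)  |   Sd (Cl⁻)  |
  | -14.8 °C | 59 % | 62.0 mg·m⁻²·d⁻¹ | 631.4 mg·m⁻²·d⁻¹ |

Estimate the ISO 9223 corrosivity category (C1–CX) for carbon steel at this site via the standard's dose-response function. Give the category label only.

C2

carbon steel: f(T) = +0.150·(T−10) [T≤10 °C] = -3.7200
  Pd branch = 1.77·Pd^0.52·e^(0.02·RH+f) = 1.194 μm/a
  Sd branch = 0.102·Sd^0.62·e^(0.033·RH+0.04·T) = 21.54 μm/a
  sum: 1.194 + 21.54 → r_corr = 22.73 μm/a
22.7 μm/a falls in (1.3, 25] for carbon steel → category C2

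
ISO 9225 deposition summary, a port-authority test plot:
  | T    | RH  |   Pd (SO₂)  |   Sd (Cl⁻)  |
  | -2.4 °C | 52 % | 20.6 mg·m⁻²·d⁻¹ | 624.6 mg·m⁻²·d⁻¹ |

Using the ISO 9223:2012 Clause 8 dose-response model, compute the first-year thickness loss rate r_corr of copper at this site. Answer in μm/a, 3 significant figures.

copper: f(T) = +0.126·(T−10) [T≤10 °C] = -1.5624
  sulphur-dioxide contribution → 0.05245 μm/a
  chloride contribution → 0.3369 μm/a
  total first-year rate 0.3893 μm/a

r_corr = 0.389 μm/a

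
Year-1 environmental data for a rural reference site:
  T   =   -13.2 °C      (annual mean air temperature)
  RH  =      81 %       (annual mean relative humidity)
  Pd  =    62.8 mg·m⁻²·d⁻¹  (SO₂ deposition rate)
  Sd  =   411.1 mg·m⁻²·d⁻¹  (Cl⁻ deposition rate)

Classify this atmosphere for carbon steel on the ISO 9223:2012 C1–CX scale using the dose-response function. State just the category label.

C3

carbon steel: f(T) = +0.150·(T−10) [T≤10 °C] = -3.4800
  SO₂ term: 1.77·62.8^0.52·exp(0.02·81-3.4800) = 2.372
  Cl⁻ term: 0.102·411.1^0.62·exp(0.033·81+0.04·-13.2) = 36.38
  r_corr = 2.372 + 36.38 = 38.75 μm/a
38.7 μm/a falls in (25, 50] for carbon steel → category C3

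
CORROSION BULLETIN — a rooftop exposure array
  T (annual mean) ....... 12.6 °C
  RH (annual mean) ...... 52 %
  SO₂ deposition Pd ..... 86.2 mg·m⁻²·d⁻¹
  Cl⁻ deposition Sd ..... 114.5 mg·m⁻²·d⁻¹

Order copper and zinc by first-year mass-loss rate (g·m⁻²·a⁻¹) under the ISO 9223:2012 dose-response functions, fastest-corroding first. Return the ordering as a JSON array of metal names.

copper: temperature factor f = -0.080·(2.6) = -0.2080
  SO₂ term: 0.0053·86.2^0.26·exp(0.059·52-0.2080) = 0.2948
  Cl⁻ term: 0.01025·114.5^0.27·exp(0.036·52+0.049·12.6) = 0.4444
  sum: 0.2948 + 0.4444 → r_corr = 0.7392 μm/a
  mass loss = 0.7392 μm/a × 8.96 g/cm³ = 6.623 g·m⁻²·a⁻¹
zinc: temperature factor f = -0.071·(2.6) = -0.1846
  SO₂ term: 0.0129·86.2^0.44·exp(0.046·52-0.1846) = 0.8334
  Cl⁻ term: 0.0175·114.5^0.57·exp(0.008·52+0.085·12.6) = 1.154
  r_corr = 0.8334 + 1.154 = 1.988 μm/a
  mass loss = 1.988 μm/a × 7.14 g/cm³ = 14.19 g·m⁻²·a⁻¹
Ordering by g·m⁻²·a⁻¹: zinc (14.2) > copper (6.62)

["zinc", "copper"]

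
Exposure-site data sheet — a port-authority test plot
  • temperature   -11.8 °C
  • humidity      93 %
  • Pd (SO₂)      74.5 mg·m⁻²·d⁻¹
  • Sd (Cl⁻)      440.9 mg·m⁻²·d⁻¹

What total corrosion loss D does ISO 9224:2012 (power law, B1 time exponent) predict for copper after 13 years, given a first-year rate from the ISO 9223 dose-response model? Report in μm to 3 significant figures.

copper: T≤10 °C ⇒ hinge +0.126·(-11.8−10) = -2.7468
  Pd branch = 0.0053·Pd^0.26·e^(0.059·RH+f) = 0.2518 μm/a
  Sd branch = 0.01025·Sd^0.27·e^(0.036·RH+0.049·T) = 0.8465 μm/a
  sum: 0.2518 + 0.8465 → r_corr = 1.098 μm/a
Long-term exponent b (ISO 9224 Table 2, B1) = 0.667
  D(13) = 1.098 × 13^0.667 = 1.098 × 5.534 = 6.077 μm

D(13) = 6.08 μm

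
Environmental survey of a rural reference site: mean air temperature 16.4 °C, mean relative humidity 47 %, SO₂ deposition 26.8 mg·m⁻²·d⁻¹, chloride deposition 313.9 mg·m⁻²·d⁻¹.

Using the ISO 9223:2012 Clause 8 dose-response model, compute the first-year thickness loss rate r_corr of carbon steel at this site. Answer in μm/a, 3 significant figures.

r_corr = 50.5 μm/a

carbon steel: T>10 °C ⇒ hinge -0.054·(16.4−10) = -0.3456
  SO₂ term: 1.77·26.8^0.52·exp(0.02·47-0.3456) = 17.73
  Cl⁻ term: 0.102·313.9^0.62·exp(0.033·47+0.04·16.4) = 32.74
  sum: 17.73 + 32.74 → r_corr = 50.47 μm/a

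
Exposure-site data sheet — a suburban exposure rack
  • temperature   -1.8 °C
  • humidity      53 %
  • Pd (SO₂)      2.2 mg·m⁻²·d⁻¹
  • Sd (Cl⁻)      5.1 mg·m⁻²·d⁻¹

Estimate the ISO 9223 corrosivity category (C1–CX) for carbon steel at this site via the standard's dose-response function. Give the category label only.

carbon steel: T≤10 °C ⇒ hinge +0.150·(-1.8−10) = -1.7700
  SO₂ term: 1.77·2.2^0.52·exp(0.02·53-1.7700) = 1.311
  Cl⁻ term: 0.102·5.1^0.62·exp(0.033·53+0.04·-1.8) = 1.498
  sum: 1.311 + 1.498 → r_corr = 2.81 μm/a
2.81 μm/a falls in (1.3, 25] for carbon steel → category C2

C2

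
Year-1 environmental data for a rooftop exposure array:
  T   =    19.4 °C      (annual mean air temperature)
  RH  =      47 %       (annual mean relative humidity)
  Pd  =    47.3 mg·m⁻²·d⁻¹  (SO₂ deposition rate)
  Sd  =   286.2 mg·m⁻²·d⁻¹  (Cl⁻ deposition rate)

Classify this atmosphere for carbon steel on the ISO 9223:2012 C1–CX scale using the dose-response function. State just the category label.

carbon steel: temperature factor f = -0.054·(9.4) = -0.5076
  Pd branch = 1.77·Pd^0.52·e^(0.02·RH+f) = 20.26 μm/a
  Cl⁻ term: 0.102·286.2^0.62·exp(0.033·47+0.04·19.4) = 34.86
  r_corr = 20.26 + 34.86 = 55.12 μm/a
55.1 μm/a falls in (50, 80] for carbon steel → category C4

C4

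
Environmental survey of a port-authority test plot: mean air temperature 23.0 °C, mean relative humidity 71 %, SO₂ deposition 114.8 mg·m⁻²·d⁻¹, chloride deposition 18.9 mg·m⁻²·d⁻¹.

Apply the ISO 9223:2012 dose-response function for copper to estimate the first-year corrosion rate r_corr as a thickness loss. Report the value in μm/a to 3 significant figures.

copper: temperature factor f = -0.080·(13.0) = -1.0400
  sulphur-dioxide contribution → 0.4241 μm/a
  chloride contribution → 0.9013 μm/a
  ⇒ r_corr(copper) = 1.325 μm/a

r_corr = 1.33 μm/a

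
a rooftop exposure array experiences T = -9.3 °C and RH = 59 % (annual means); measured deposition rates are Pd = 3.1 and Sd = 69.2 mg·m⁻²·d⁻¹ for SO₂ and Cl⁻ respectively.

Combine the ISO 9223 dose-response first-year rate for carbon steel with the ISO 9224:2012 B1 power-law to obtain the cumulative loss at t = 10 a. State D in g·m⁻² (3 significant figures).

D(10) = 193 g·m⁻²

carbon steel: f(T) = +0.150·(T−10) [T≤10 °C] = -2.8950
  sulphur-dioxide contribution → 0.5737 μm/a
  chloride contribution → 6.815 μm/a
  ⇒ r_corr(carbon steel) = 7.389 μm/a
ISO 9224: D(t) = r_corr · t^b with b = 0.523 (carbon steel, B1)
  D(10) = 7.389 × 10^0.523 = 7.389 × 3.334 = 24.64 μm
  Mass loss = 24.64 μm × 7.85 g/cm³ = 193.4 g·m⁻²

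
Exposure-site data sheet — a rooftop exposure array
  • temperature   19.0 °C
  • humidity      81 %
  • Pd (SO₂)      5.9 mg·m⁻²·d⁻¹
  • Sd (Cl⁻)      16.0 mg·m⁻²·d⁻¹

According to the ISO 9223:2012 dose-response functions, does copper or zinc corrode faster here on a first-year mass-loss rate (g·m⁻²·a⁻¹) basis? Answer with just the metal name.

copper: f(T) = -0.080·(T−10) [T>10 °C] = -0.7200
  SO₂ term: 0.0053·5.9^0.26·exp(0.059·81-0.7200) = 0.487
  Cl⁻ term: 0.01025·16.0^0.27·exp(0.036·81+0.049·19.0) = 1.015
  r_corr = 0.487 + 1.015 = 1.502 μm/a
  mass loss = 1.502 μm/a × 8.96 g/cm³ = 13.46 g·m⁻²·a⁻¹
zinc: T>10 °C ⇒ hinge -0.071·(19.0−10) = -0.6390
  SO₂ term: 0.0129·5.9^0.44·exp(0.046·81-0.6390) = 0.6172
  Cl⁻ term: 0.0175·16.0^0.57·exp(0.008·81+0.085·19.0) = 0.8169
  r_corr = 0.6172 + 0.8169 = 1.434 μm/a
  mass loss = 1.434 μm/a × 7.14 g/cm³ = 10.24 g·m⁻²·a⁻¹
Ordering by g·m⁻²·a⁻¹: copper (13.5) > zinc (10.2)

copper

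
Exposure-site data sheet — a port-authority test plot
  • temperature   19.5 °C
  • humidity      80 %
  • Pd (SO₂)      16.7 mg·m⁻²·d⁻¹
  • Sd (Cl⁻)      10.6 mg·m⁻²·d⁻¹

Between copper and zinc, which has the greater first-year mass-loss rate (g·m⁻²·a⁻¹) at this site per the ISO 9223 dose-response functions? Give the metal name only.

copper: f(T) = -0.080·(T−10) [T>10 °C] = -0.7600
  SO₂ term: 0.0053·16.7^0.26·exp(0.059·80-0.7600) = 0.5781
  Cl⁻ term: 0.01025·10.6^0.27·exp(0.036·80+0.049·19.5) = 0.898
  sum: 0.5781 + 0.898 → r_corr = 1.476 μm/a
  mass loss = 1.476 μm/a × 8.96 g/cm³ = 13.23 g·m⁻²·a⁻¹
zinc: f(T) = -0.071·(T−10) [T>10 °C] = -0.6745
  Pd branch = 0.0129·Pd^0.44·e^(0.046·RH+f) = 0.8992 μm/a
  Sd branch = 0.0175·Sd^0.57·e^(0.008·RH+0.085·T) = 0.6687 μm/a
  sum: 0.8992 + 0.6687 → r_corr = 1.568 μm/a
  mass loss = 1.568 μm/a × 7.14 g/cm³ = 11.2 g·m⁻²·a⁻¹
Ordering by g·m⁻²·a⁻¹: copper (13.2) > zinc (11.2)

copper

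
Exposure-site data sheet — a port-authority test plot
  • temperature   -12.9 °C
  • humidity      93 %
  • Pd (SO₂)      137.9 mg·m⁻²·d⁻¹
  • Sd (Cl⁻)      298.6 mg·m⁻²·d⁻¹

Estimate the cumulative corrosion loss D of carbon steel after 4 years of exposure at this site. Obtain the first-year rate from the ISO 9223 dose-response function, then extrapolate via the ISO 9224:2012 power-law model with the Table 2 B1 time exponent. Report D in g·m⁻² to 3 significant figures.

carbon steel: T≤10 °C ⇒ hinge +0.150·(-12.9−10) = -3.4350
  SO₂ term: 1.77·137.9^0.52·exp(0.02·93-3.4350) = 4.748
  Sd branch = 0.102·Sd^0.62·e^(0.033·RH+0.04·T) = 44.87 μm/a
  sum: 4.748 + 44.87 → r_corr = 49.61 μm/a
Long-term exponent b (ISO 9224 Table 2, B1) = 0.523
  D(4) = 49.61 × 4^0.523 = 49.61 × 2.065 = 102.4 μm
  Mass loss = 102.4 μm × 7.85 g/cm³ = 804.2 g·m⁻²

D(4) = 804 g·m⁻²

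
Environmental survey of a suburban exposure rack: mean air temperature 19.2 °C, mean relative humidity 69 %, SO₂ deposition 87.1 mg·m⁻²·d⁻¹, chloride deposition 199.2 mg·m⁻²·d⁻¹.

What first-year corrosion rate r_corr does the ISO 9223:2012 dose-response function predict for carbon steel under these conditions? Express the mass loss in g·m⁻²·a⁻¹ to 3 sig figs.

carbon steel: f(T) = -0.054·(T−10) [T>10 °C] = -0.4968
  SO₂ term: 1.77·87.1^0.52·exp(0.02·69-0.4968) = 43.69
  Cl⁻ term: 0.102·199.2^0.62·exp(0.033·69+0.04·19.2) = 57.09
  sum: 43.69 + 57.09 → r_corr = 100.8 μm/a
Convert to mass loss: 100.8 μm/a × 7.85 g/cm³ = 791.1 g·m⁻²·a⁻¹

r_corr = 791 g·m⁻²·a⁻¹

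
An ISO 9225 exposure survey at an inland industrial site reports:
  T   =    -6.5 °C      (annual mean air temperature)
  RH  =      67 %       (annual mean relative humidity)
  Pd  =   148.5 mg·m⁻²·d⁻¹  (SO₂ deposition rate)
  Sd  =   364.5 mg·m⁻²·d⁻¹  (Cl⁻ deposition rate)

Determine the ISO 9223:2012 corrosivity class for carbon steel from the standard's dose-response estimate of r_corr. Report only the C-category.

C3

carbon steel: T≤10 °C ⇒ hinge +0.150·(-6.5−10) = -2.4750
  sulphur-dioxide contribution → 7.662 μm/a
  chloride contribution → 27.81 μm/a
  total first-year rate 35.47 μm/a
Category bounds: 25…50 μm/a bracket r_corr ⇒ C3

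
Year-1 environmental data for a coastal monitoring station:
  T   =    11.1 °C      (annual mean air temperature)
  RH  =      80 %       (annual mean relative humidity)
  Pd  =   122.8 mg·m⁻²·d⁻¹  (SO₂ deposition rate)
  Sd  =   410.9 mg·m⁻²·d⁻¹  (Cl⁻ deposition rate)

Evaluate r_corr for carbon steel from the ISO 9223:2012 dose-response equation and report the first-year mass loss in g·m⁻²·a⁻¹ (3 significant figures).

r_corr = 1.52e+03 g·m⁻²·a⁻¹

carbon steel: f(T) = -0.054·(T−10) [T>10 °C] = -0.0594
  SO₂ term: 1.77·122.8^0.52·exp(0.02·80-0.0594) = 100.8
  Cl⁻ term: 0.102·410.9^0.62·exp(0.033·80+0.04·11.1) = 93
  sum: 100.8 + 93 → r_corr = 193.8 μm/a
Convert to mass loss: 193.8 μm/a × 7.85 g/cm³ = 1521 g·m⁻²·a⁻¹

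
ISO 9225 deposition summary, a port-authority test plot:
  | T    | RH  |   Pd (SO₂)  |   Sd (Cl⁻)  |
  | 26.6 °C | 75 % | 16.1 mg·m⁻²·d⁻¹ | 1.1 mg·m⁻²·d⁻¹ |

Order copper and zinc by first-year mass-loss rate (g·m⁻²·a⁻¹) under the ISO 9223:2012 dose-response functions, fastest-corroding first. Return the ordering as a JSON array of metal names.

["copper", "zinc"]

copper: T>10 °C ⇒ hinge -0.080·(26.6−10) = -1.3280
  Pd branch = 0.0053·Pd^0.26·e^(0.059·RH+f) = 0.2416 μm/a
  Cl⁻ term: 0.01025·1.1^0.27·exp(0.036·75+0.049·26.6) = 0.5762
  r_corr = 0.2416 + 0.5762 = 0.8178 μm/a
  mass loss = 0.8178 μm/a × 8.96 g/cm³ = 7.327 g·m⁻²·a⁻¹
zinc: T>10 °C ⇒ hinge -0.071·(26.6−10) = -1.1786
  Pd branch = 0.0129·Pd^0.44·e^(0.046·RH+f) = 0.4247 μm/a
  Cl⁻ term: 0.0175·1.1^0.57·exp(0.008·75+0.085·26.6) = 0.323
  r_corr = 0.4247 + 0.323 = 0.7476 μm/a
  mass loss = 0.7476 μm/a × 7.14 g/cm³ = 5.338 g·m⁻²·a⁻¹
Ordering by g·m⁻²·a⁻¹: copper (7.33) > zinc (5.34)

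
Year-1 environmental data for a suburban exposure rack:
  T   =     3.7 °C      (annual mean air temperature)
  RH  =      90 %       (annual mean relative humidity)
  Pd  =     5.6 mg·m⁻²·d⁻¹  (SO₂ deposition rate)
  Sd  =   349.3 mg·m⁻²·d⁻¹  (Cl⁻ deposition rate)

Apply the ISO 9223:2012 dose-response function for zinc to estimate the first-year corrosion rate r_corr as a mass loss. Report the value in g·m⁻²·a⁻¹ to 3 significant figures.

r_corr = 19.6 g·m⁻²·a⁻¹

zinc: temperature factor f = +0.038·(-6.3) = -0.2394
  SO₂ term: 0.0129·5.6^0.44·exp(0.046·90-0.2394) = 1.361
  Sd branch = 0.0175·Sd^0.57·e^(0.008·RH+0.085·T) = 1.387 μm/a
  sum: 1.361 + 1.387 → r_corr = 2.747 μm/a
Convert to mass loss: 2.747 μm/a × 7.14 g/cm³ = 19.62 g·m⁻²·a⁻¹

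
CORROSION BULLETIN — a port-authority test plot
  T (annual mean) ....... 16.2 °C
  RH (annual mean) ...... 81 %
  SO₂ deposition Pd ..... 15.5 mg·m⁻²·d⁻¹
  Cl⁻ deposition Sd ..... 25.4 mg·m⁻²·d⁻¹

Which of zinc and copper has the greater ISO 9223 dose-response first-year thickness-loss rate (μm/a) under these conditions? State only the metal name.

zinc

zinc: temperature factor f = -0.071·(6.2) = -0.4402
  sulphur-dioxide contribution → 1.152 μm/a
  chloride contribution → 0.838 μm/a
  total first-year rate 1.99 μm/a
copper: T>10 °C ⇒ hinge -0.080·(16.2−10) = -0.4960
  sulphur-dioxide contribution → 0.7832 μm/a
  chloride contribution → 1.003 μm/a
  total first-year rate 1.786 μm/a
Ordering by μm/a: zinc (1.99) > copper (1.79)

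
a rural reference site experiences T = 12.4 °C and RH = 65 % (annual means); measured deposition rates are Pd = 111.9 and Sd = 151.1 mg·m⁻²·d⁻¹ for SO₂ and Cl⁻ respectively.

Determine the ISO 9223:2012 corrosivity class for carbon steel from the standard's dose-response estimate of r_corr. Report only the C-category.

C5

carbon steel: T>10 °C ⇒ hinge -0.054·(12.4−10) = -0.1296
  sulphur-dioxide contribution → 66.32 μm/a
  chloride contribution → 32.12 μm/a
  ⇒ r_corr(carbon steel) = 98.44 μm/a
ISO 9223 Table 2 (carbon steel): 80 < 98.4 ≤ 200 μm/a ⇒ C5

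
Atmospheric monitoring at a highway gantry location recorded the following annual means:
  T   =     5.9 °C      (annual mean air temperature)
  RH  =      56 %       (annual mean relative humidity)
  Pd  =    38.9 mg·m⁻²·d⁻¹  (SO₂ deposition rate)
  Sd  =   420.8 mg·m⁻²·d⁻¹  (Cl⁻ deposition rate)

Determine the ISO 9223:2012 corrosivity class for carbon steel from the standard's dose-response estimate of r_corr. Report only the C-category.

carbon steel: temperature factor f = +0.150·(-4.1) = -0.6150
  Pd branch = 1.77·Pd^0.52·e^(0.02·RH+f) = 19.68 μm/a
  Sd branch = 0.102·Sd^0.62·e^(0.033·RH+0.04·T) = 34.72 μm/a
  r_corr = 19.68 + 34.72 = 54.4 μm/a
ISO 9223 Table 2 (carbon steel): 50 < 54.4 ≤ 80 μm/a ⇒ C4

C4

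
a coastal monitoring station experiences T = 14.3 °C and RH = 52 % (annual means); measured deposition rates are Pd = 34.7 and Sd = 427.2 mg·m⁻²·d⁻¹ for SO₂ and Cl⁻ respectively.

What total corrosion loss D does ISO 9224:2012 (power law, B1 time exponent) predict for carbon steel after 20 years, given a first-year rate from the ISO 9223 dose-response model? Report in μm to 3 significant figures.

carbon steel: T>10 °C ⇒ hinge -0.054·(14.3−10) = -0.2322
  Pd branch = 1.77·Pd^0.52·e^(0.02·RH+f) = 25.11 μm/a
  Cl⁻ term: 0.102·427.2^0.62·exp(0.033·52+0.04·14.3) = 42.98
  r_corr = 25.11 + 42.98 = 68.08 μm/a
ISO 9224: D(t) = r_corr · t^b with b = 0.523 (carbon steel, B1)
  D(20) = 68.08 × 20^0.523 = 68.08 × 4.791 = 326.2 μm

D(20) = 326 μm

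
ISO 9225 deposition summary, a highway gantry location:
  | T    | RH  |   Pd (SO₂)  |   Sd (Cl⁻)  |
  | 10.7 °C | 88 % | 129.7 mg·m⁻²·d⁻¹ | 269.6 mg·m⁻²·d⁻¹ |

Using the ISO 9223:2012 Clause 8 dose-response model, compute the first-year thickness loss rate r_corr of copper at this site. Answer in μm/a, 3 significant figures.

r_corr = 5.06 μm/a

copper: temperature factor f = -0.080·(0.7) = -0.0560
  sulphur-dioxide contribution → 3.193 μm/a
  chloride contribution → 1.865 μm/a
  ⇒ r_corr(copper) = 5.057 μm/a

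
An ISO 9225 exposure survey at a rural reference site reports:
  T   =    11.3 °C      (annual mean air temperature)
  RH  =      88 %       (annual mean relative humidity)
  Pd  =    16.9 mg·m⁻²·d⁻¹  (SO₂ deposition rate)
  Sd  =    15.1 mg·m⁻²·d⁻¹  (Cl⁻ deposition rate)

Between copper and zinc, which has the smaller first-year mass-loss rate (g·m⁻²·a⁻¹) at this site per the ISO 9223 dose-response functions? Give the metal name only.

copper: T>10 °C ⇒ hinge -0.080·(11.3−10) = -0.1040
  sulphur-dioxide contribution → 1.791 μm/a
  chloride contribution → 0.8818 μm/a
  ⇒ r_corr(copper) = 2.673 μm/a
  mass loss = 2.673 μm/a × 8.96 g/cm³ = 23.95 g·m⁻²·a⁻¹
zinc: temperature factor f = -0.071·(1.3) = -0.0923
  sulphur-dioxide contribution → 2.338 μm/a
  chloride contribution → 0.4344 μm/a
  total first-year rate 2.772 μm/a
  mass loss = 2.772 μm/a × 7.14 g/cm³ = 19.79 g·m⁻²·a⁻¹
Ordering by g·m⁻²·a⁻¹: copper (24) > zinc (19.8)

zinc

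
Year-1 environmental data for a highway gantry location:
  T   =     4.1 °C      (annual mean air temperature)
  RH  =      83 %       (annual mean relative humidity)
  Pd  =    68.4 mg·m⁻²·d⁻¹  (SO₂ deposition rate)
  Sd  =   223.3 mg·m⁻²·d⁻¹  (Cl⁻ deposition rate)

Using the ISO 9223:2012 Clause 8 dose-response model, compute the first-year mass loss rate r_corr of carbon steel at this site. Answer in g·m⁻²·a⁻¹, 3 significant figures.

carbon steel: T≤10 °C ⇒ hinge +0.150·(4.1−10) = -0.8850
  SO₂ term: 1.77·68.4^0.52·exp(0.02·83-0.8850) = 34.58
  Cl⁻ term: 0.102·223.3^0.62·exp(0.033·83+0.04·4.1) = 53.17
  r_corr = 34.58 + 53.17 = 87.75 μm/a
Convert to mass loss: 87.75 μm/a × 7.85 g/cm³ = 688.8 g·m⁻²·a⁻¹

r_corr = 689 g·m⁻²·a⁻¹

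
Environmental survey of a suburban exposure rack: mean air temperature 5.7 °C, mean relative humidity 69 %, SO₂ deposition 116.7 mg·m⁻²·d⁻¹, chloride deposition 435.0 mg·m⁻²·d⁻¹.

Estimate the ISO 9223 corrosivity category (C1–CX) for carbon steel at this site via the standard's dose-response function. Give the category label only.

carbon steel: T≤10 °C ⇒ hinge +0.150·(5.7−10) = -0.6450
  SO₂ term: 1.77·116.7^0.52·exp(0.02·69-0.6450) = 43.86
  Sd branch = 0.102·Sd^0.62·e^(0.033·RH+0.04·T) = 54 μm/a
  sum: 43.86 + 54 → r_corr = 97.86 μm/a
Category bounds: 80…200 μm/a bracket r_corr ⇒ C5

C5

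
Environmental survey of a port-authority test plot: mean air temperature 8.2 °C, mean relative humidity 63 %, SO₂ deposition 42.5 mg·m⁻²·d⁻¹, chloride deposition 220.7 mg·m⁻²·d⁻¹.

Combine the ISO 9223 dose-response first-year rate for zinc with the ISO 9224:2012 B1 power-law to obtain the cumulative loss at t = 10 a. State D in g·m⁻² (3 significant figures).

zinc: f(T) = +0.038·(T−10) [T≤10 °C] = -0.0684
  sulphur-dioxide contribution → 1.138 μm/a
  chloride contribution → 1.261 μm/a
  ⇒ r_corr(zinc) = 2.398 μm/a
Long-term exponent b (ISO 9224 Table 2, B1) = 0.813
  D(10) = 2.398 × 10^0.813 = 2.398 × 6.501 = 15.59 μm
  Mass loss = 15.59 μm × 7.14 g/cm³ = 111.3 g·m⁻²

D(10) = 111 g·m⁻²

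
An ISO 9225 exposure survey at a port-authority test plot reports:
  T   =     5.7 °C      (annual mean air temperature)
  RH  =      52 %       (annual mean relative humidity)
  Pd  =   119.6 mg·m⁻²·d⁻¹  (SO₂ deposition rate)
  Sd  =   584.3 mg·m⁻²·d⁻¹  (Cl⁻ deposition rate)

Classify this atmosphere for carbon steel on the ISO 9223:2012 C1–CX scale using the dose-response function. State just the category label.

C4

carbon steel: T≤10 °C ⇒ hinge +0.150·(5.7−10) = -0.6450
  SO₂ term: 1.77·119.6^0.52·exp(0.02·52-0.6450) = 31.62
  Sd branch = 0.102·Sd^0.62·e^(0.033·RH+0.04·T) = 37 μm/a
  sum: 31.62 + 37 → r_corr = 68.62 μm/a
Category bounds: 50…80 μm/a bracket r_corr ⇒ C4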